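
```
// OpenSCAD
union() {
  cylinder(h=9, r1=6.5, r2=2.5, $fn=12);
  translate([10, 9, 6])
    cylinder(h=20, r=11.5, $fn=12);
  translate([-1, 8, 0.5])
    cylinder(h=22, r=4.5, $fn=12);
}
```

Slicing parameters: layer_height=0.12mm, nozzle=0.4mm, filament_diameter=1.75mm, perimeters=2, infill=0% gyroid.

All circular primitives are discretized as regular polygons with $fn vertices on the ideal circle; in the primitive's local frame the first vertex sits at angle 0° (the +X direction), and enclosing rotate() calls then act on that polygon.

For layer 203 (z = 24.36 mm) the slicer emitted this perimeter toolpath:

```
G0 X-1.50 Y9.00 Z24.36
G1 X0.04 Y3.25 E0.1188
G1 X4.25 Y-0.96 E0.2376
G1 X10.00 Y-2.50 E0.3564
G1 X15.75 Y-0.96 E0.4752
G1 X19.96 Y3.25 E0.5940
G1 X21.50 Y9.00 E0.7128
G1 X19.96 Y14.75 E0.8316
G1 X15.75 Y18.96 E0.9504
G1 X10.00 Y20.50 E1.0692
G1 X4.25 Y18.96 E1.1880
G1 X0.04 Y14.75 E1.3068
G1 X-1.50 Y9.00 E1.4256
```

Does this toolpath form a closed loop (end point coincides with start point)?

yes

Start point (G0): (-1.50, 9.00). End point (last G1): the path returns to the start — closed.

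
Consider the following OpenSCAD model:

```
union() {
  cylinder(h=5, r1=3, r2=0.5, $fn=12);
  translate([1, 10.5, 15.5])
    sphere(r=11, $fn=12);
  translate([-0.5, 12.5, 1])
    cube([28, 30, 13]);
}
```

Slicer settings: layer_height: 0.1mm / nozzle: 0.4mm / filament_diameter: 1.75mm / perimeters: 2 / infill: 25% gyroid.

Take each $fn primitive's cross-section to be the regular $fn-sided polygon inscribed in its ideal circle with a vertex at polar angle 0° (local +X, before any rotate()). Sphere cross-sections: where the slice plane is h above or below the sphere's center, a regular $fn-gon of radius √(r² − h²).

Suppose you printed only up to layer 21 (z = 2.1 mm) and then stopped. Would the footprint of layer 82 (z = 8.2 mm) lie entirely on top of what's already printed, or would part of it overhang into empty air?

Compare the two slices. At z = 2.1: the cone contributes a regular 12-gon of circumradius 1.950 (interpolated between r1=3 and r2=0.5 at t=0.420) (area = (12/2)·1.950²·sin(360°/12) = 11.41 mm²); the sphere at (1, 10.5) is absent (|z−center|=13.400 > r=11); the 28×30 cube at (-0.5, 12.5) contributes its full rectangle (area 840.00 mm²); Merging all regions: the 2 present regions are separate (no shared area or edge), so areas and boundary lengths simply add and each stays a separate island — area = 851.41 mm². At z = 8.2: the cone is absent (z outside [0, 5]); the sphere at (1, 10.5): section is a regular 12-gon, circumradius = √(r²−h²) = √(11²−7.3²) = 8.229 (area = (12/2)·8.229²·sin(360°/12) = 203.13 mm²); the cube at (-0.5, 12.5) is present — its section is the full 28×30 rectangle (area 840.00 mm²); Merging all regions: the regions partially overlap — summed areas 1043.13 mm² minus the doubly-counted overlap 43.90 mm² gives 999.23 mm² — area = 999.23 mm². Checking containment: at z = 8.2 the cross-section extends beyond the z = 2.1 cross-section by about 159.23 mm².

part overhangs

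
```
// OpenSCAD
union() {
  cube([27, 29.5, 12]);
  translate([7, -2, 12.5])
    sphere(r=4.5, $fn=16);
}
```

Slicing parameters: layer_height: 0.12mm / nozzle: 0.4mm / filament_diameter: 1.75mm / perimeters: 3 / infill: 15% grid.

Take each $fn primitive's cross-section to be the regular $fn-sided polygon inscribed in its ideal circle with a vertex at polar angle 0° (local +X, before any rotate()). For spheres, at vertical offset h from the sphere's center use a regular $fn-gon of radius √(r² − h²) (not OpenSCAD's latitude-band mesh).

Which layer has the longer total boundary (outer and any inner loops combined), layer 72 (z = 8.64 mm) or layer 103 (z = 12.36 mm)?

Layer 72 (z = 8.64): the cube (footprint 27×29.5) is included at this height (perimeter 113.00 mm); the sphere at (7, -2): section is a regular 16-gon, circumradius = √(r²−h²) = √(4.5²−3.86²) = 2.313 (perimeter = 2·16·2.313·sin(180°/16) = 14.44 mm); Combining (union): the regions partially overlap (shared area 0.43 mm²), so the edge portions inside another operand are dropped and the merged outline is re-measured after clipping — boundary = 122.96 mm. So its perimeter = 122.96 mm. Layer 103 (z = 12.36): the cube is absent (z outside [0, 12]); the r=4.5 sphere at (7, -2) slices to a regular 16-gon of circumradius 4.498 (√(r²−h²) with h=0.14 from center) (perimeter = 2·16·4.498·sin(180°/16) = 28.08 mm); Taking the union: only the r=4.5 sphere at (7, -2) is present, so the union is just that shape — boundary = 28.08 mm. So its perimeter = 28.08 mm. Layer 72 is larger (122.96 vs 28.08 mm).

layer 72 (z = 8.64 mm)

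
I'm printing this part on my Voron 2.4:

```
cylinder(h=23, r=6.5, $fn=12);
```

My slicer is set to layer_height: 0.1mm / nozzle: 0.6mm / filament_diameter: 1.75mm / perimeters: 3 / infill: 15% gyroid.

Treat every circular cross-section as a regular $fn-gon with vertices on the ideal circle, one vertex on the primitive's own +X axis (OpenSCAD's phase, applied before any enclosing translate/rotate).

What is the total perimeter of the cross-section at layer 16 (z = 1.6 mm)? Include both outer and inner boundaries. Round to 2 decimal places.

At z = 1.6 mm: the cylinder: section is a regular 12-gon, circumradius r=6.5 (perimeter = 2·12·6.500·sin(180°/12) = 40.38 mm). Overall, the cross-section is a single solid region. Total boundary length (outer) = 40.38 mm.

40.38 mm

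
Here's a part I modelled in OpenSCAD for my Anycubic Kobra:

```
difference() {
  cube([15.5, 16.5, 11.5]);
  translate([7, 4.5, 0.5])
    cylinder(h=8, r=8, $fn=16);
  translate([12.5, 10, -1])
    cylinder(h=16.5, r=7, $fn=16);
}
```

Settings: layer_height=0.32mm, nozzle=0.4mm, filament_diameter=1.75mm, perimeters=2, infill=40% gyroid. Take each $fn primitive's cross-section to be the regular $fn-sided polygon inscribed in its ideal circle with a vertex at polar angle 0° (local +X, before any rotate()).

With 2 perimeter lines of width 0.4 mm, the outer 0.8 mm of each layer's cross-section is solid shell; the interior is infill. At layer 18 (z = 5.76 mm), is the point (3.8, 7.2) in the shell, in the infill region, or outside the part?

outside

At z = 5.76 mm: the cube (footprint 15.5×16.5) is included at this height; the r=8 cylinder at (7, 4.5) contributes a regular 16-gon of circumradius 8; the cylinder at (12.5, 10): section is a regular 16-gon, circumradius r=7; After the difference (first − rest): starting from the 15.5×16.5 cube, the r=8 cylinder at (7, 4.5) partially overlaps it — only the 160.48 mm² overlap (of its 195.93 mm²) is removed, clipping the outline; the r=7 cylinder at (12.5, 10) partially overlaps it — only the 51.63 mm² overlap (of its 150.01 mm²) is removed, clipping the outline — 4 connected regions. Overall, the cross-section has 4 separate islands. The nearest boundary edge runs (1.34, 10.16)→(0.00, 8.15); distance from the point to it = 3.69 mm. The point is not inside any of the regions above, so it lies outside the cross-section (3.69 mm from the nearest boundary).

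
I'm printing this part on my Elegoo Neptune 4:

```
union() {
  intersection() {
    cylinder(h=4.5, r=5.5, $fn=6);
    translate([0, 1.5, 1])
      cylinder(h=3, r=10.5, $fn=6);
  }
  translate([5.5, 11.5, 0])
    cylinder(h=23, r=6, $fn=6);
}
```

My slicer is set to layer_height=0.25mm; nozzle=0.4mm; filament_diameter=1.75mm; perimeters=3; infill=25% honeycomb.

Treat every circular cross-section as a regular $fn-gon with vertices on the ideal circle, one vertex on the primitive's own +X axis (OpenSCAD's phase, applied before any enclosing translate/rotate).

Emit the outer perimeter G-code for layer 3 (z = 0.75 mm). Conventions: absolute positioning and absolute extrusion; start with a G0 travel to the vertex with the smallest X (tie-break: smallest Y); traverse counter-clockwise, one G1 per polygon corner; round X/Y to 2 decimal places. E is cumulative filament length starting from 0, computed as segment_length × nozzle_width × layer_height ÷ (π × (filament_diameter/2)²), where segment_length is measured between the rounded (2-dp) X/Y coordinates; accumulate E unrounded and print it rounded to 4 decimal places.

G0 X-0.50 Y11.50 Z0.75
G1 X2.50 Y6.30 E0.2496
G1 X8.50 Y6.30 E0.4990
G1 X11.50 Y11.50 E0.7486
G1 X8.50 Y16.70 E0.9982
G1 X2.50 Y16.70 E1.2477
G1 X-0.50 Y11.50 E1.4973

At z = 0.75 mm: the r=5.5 cylinder gives a regular 6-gon of circumradius 5.5 (constant along its height); the cylinder at (0, 1.5) is absent (z outside [1, 4]); After intersecting: at least one operand is absent at this height, so nothing remains; the r=6 cylinder at (5.5, 11.5) contributes a regular 6-gon of circumradius 6; Merging all regions: only the r=6 cylinder at (5.5, 11.5) is present, so the union is just that shape — 1 connected region. The outline is a single polygon with 6 vertices. Extrusion per mm of travel: 0.4 × 0.25 / (π × 0.875²) = 0.041575. Accumulating E over each segment gives final E = 1.4973.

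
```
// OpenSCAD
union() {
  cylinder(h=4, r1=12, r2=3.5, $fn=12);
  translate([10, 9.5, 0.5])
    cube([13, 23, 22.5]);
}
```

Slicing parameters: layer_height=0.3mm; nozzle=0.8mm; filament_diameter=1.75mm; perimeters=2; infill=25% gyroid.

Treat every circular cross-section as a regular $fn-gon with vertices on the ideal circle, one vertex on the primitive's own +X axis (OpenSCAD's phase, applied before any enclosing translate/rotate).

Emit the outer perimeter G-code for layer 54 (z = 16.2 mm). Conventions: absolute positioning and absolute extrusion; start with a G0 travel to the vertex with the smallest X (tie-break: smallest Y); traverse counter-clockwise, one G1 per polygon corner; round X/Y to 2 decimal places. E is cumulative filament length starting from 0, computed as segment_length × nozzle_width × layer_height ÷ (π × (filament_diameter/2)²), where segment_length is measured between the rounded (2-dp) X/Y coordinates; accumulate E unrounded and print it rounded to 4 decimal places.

At z = 16.2 mm: the cone is absent (z outside [0, 4]); the cube at (10, 9.5) is present — its section is the full 13×23 rectangle; Taking the union: only the 13×23 cube at (10, 9.5) is present, so the union is just that shape — 1 connected region. The outline is a single polygon with 4 vertices. Extrusion per mm of travel: 0.8 × 0.3 / (π × 0.875²) = 0.099780. Accumulating E over each segment gives final E = 7.1842.

G0 X10.00 Y9.50 Z16.20
G1 X23.00 Y9.50 E1.2971
G1 X23.00 Y32.50 E3.5921
G1 X10.00 Y32.50 E4.8892
G1 X10.00 Y9.50 E7.1842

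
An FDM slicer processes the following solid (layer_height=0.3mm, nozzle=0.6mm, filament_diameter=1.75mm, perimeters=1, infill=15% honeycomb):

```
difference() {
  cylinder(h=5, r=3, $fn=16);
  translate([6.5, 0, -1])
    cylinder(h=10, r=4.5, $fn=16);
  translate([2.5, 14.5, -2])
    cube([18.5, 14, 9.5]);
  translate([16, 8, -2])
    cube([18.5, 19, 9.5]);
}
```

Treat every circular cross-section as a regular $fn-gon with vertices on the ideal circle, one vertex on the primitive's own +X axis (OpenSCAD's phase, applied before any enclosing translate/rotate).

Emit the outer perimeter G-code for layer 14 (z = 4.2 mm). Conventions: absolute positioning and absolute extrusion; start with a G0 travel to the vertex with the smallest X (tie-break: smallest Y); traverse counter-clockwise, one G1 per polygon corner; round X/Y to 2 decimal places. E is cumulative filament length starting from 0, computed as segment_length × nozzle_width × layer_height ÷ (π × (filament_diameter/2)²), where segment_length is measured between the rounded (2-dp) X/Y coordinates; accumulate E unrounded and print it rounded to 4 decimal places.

G0 X-3.00 Y0.00 Z4.20
G1 X-2.77 Y-1.15 E0.0878
G1 X-2.12 Y-2.12 E0.1751
G1 X-1.15 Y-2.77 E0.2625
G1 X0.00 Y-3.00 E0.3503
G1 X1.15 Y-2.77 E0.4381
G1 X2.12 Y-2.12 E0.5254
G1 X2.37 Y-1.76 E0.5582
G1 X2.34 Y-1.72 E0.5620
G1 X2.00 Y0.00 E0.6932
G1 X2.34 Y1.72 E0.8244
G1 X2.37 Y1.76 E0.8281
G1 X2.12 Y2.12 E0.8609
G1 X1.15 Y2.77 E0.9483
G1 X0.00 Y3.00 E1.0361
G1 X-1.15 Y2.77 E1.1238
G1 X-2.12 Y2.12 E1.2112
G1 X-2.77 Y1.15 E1.2986
G1 X-3.00 Y0.00 E1.3864

At z = 4.2 mm: the cylinder: section is a regular 16-gon, circumradius r=3; the r=4.5 cylinder at (6.5, 0) gives a regular 16-gon of circumradius 4.5 (constant along its height); the 18.5×14 cube at (2.5, 14.5) contributes its full rectangle; the cube at (16, 8) (footprint 18.5×19) is included at this height; After the difference (first − rest): starting from the r=3 cylinder, the r=4.5 cylinder at (6.5, 0) partially overlaps it — only the 2.11 mm² overlap (of its 61.99 mm²) is removed, clipping the outline; the 18.5×14 cube at (2.5, 14.5) misses the remaining region (no effect); the 18.5×19 cube at (16, 8) misses the remaining region (no effect) — 1 connected region. The outline is a single polygon with 18 vertices. Extrusion per mm of travel: 0.6 × 0.3 / (π × 0.875²) = 0.074835. Accumulating E over each segment gives final E = 1.3864.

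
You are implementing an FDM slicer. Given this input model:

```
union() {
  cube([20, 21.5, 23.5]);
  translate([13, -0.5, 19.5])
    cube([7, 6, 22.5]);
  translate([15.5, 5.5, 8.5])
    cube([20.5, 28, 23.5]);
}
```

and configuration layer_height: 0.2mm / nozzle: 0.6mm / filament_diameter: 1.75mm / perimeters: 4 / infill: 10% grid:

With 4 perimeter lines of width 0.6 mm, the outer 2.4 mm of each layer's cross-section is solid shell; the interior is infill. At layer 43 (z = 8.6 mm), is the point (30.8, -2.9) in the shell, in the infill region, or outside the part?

outside

At z = 8.6 mm: the cube is present — its section is the full 20×21.5 rectangle; the cube at (13, -0.5) is absent (z outside [19.5, 42]); the 20.5×28 cube at (15.5, 5.5) contributes its full rectangle; Combining (union): the regions partially overlap (shared area 72.00 mm²), so overlapping operands fuse into one piece — 1 connected region. Overall, the cross-section is a single solid region. The nearest boundary edge runs (36.00, 5.50)→(20.00, 5.50); distance from the point to it = 8.40 mm. The point is not inside any of the regions above, so it lies outside the cross-section (8.40 mm from the nearest boundary).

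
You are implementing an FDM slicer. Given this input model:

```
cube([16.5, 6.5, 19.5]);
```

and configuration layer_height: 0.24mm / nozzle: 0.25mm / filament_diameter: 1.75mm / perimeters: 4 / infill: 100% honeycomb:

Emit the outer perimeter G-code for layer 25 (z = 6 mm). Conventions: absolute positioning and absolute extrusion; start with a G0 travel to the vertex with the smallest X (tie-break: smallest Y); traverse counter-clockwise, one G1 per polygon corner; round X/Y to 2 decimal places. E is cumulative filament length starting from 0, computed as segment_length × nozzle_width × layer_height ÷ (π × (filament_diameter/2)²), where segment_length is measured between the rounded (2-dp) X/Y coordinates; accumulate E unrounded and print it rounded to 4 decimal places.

At z = 6 mm: the 16.5×6.5 cube contributes its full rectangle. The outline is a single polygon with 4 vertices. Extrusion per mm of travel: 0.25 × 0.24 / (π × 0.875²) = 0.024945. Accumulating E over each segment gives final E = 1.1475.

G0 X0.00 Y0.00 Z6.00
G1 X16.50 Y0.00 E0.4116
G1 X16.50 Y6.50 E0.5737
G1 X0.00 Y6.50 E0.9853
G1 X0.00 Y0.00 E1.1475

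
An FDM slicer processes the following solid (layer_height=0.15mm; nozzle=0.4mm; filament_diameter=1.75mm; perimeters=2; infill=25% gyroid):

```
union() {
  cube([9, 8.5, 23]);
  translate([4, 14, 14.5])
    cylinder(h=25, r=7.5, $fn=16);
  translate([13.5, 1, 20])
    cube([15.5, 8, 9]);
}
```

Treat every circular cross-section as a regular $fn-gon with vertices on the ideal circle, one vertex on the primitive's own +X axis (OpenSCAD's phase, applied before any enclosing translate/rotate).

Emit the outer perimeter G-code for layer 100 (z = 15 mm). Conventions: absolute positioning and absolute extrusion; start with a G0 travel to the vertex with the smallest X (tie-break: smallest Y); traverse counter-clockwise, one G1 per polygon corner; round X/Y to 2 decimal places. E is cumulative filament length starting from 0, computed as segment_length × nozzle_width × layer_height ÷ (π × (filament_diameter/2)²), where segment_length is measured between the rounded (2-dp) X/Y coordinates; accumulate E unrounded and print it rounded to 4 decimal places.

G0 X-3.50 Y14.00 Z15.00
G1 X-2.93 Y11.13 E0.0730
G1 X-1.30 Y8.70 E0.1460
G1 X0.00 Y7.83 E0.1850
G1 X0.00 Y0.00 E0.3803
G1 X9.00 Y0.00 E0.6048
G1 X9.00 Y8.49 E0.8166
G1 X9.30 Y8.70 E0.8257
G1 X10.93 Y11.13 E0.8987
G1 X11.50 Y14.00 E0.9717
G1 X10.93 Y16.87 E1.0447
G1 X9.30 Y19.30 E1.1177
G1 X6.87 Y20.93 E1.1907
G1 X4.00 Y21.50 E1.2637
G1 X1.13 Y20.93 E1.3367
G1 X-1.30 Y19.30 E1.4097
G1 X-2.93 Y16.87 E1.4827
G1 X-3.50 Y14.00 E1.5557

At z = 15 mm: the cube is present — its section is the full 9×8.5 rectangle; the r=7.5 cylinder at (4, 14) gives a regular 16-gon of circumradius 7.5 (constant along its height); the cube at (13.5, 1) does not reach this height (z outside [20, 29]); Merging all regions: the regions partially overlap (shared area 12.56 mm²), so overlapping operands fuse into one piece — 1 connected region. The outline is a single polygon with 17 vertices. Extrusion per mm of travel: 0.4 × 0.15 / (π × 0.875²) = 0.024945. Accumulating E over each segment gives final E = 1.5557.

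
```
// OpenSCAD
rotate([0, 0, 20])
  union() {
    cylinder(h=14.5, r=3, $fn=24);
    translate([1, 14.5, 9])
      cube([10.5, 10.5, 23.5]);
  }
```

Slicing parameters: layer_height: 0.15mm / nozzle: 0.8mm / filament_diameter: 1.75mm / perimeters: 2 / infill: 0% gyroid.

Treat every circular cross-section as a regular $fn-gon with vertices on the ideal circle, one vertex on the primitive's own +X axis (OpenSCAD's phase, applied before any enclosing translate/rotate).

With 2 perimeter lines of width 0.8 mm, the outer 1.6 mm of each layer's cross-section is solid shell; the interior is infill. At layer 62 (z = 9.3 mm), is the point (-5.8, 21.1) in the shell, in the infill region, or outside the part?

shell

At z = 9.3 mm: the r=3 cylinder contributes a regular 24-gon of circumradius 3; the 10.5×10.5 cube at (1, 14.5) contributes its full rectangle; Taking the union: the 2 present regions are separate (no shared area or edge), so areas and boundary lengths simply add and each stays a separate island — 2 connected regions; (whole slice rotated 20° about Z — lengths, areas and connectivity unchanged). Overall, the cross-section has 2 separate islands. Undo the 20° rotation: the query point maps to (1.766, 21.811) in the un-rotated model frame. The nearest boundary edge runs (1.00, 14.50)→(1.00, 25.00); distance from the point to it = 0.77 mm. (Shell/infill is judged within the island containing the point — the largest one.) The point is inside the cross-section, 0.77 mm from the nearest boundary — within the 1.6 mm shell band (2 × 0.8).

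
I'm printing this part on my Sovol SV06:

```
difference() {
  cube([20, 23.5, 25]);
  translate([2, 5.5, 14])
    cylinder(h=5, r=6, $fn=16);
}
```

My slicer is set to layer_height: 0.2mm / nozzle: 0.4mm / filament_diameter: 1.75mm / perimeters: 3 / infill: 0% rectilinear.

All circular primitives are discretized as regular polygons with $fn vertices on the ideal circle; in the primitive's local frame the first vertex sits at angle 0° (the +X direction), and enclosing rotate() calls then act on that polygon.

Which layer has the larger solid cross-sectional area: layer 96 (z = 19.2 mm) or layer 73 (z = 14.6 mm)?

Layer 96 (z = 19.2): the cube (footprint 20×23.5) is included at this height (area 470.00 mm²); the cylinder at (2, 5.5) does not reach this height (z outside [14, 19]); Taking the first minus the rest: none of the subtracted shapes is present at this height, so the 20×23.5 cube is unchanged — area = 470.00 mm². So its area = 470.00 mm². Layer 73 (z = 14.6): the cube (footprint 20×23.5) is included at this height (area 470.00 mm²); the r=6 cylinder at (2, 5.5) gives a regular 16-gon of circumradius 6 (constant along its height) (area = (16/2)·6.000²·sin(360°/16) = 110.21 mm²); After the difference (first − rest): starting from the 20×23.5 cube (470.00 mm²), the r=6 cylinder at (2, 5.5) partially overlaps it — only the 77.08 mm² overlap (of its 110.21 mm²) is removed, clipping the outline — area = 392.92 mm². So its area = 392.92 mm². Layer 96 is larger (470.00 vs 392.92 mm²).

layer 96 (z = 19.2 mm)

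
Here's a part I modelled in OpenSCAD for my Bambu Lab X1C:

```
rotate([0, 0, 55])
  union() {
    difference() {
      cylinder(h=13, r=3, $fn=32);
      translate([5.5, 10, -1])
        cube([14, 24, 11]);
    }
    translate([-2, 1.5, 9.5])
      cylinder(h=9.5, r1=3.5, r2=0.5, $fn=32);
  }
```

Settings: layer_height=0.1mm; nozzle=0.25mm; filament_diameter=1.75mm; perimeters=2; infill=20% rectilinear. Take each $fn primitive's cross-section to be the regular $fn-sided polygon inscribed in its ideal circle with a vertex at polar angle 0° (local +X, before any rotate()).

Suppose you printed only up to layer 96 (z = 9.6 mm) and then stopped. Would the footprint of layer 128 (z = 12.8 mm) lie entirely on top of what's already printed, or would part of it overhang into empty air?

Compare the two slices. At z = 9.6: the cylinder: section is a regular 32-gon, circumradius r=3 (area = (32/2)·3.000²·sin(360°/32) = 28.09 mm²); the 14×24 cube at (5.5, 10) contributes its full rectangle (area 336.00 mm²); After the difference (first − rest): starting from the r=3 cylinder (28.09 mm²), the 14×24 cube at (5.5, 10) misses the remaining region (no effect) — area = 28.09 mm²; the cone at (-2, 1.5) contributes a regular 32-gon of circumradius 3.468 (interpolated between r1=3.5 and r2=0.5 at t=0.011) (area = (32/2)·3.468²·sin(360°/32) = 37.55 mm²); Merging all regions: the regions partially overlap — summed areas 65.64 mm² minus the doubly-counted overlap 16.81 mm² gives 48.83 mm² — area = 48.83 mm²; (rotated 55° about Z; rotation is an isometry so areas/perimeters/island counts are preserved). At z = 12.8: the r=3 cylinder gives a regular 32-gon of circumradius 3 (constant along its height) (area = (32/2)·3.000²·sin(360°/32) = 28.09 mm²); the cube at (5.5, 10) does not reach this height (z outside [-1, 10]); Taking the first minus the rest: none of the subtracted shapes is present at this height, so the r=3 cylinder is unchanged — area = 28.09 mm²; the cone at (-2, 1.5) contributes a regular 32-gon of circumradius 2.458 (interpolated between r1=3.5 and r2=0.5 at t=0.347) (area = (32/2)·2.458²·sin(360°/32) = 18.86 mm²); Combining (union): the regions partially overlap — summed areas 46.95 mm² minus the doubly-counted overlap 10.02 mm² gives 36.93 mm² — area = 36.93 mm²; (rotated 55° about Z; rotation is an isometry so areas/perimeters/island counts are preserved). Checking containment: the cross-section at z = 12.8 is a subset of the cross-section at z = 9.6.

entirely on top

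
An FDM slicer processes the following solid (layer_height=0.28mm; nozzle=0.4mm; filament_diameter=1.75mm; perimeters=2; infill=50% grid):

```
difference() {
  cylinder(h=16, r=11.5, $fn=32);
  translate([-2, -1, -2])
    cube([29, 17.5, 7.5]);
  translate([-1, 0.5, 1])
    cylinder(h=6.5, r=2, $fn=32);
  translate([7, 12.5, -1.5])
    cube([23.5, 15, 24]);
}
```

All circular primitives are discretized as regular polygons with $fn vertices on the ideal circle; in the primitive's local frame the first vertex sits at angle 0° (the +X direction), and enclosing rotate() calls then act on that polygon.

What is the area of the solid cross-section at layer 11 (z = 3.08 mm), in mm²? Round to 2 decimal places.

270.07 mm²

At z = 3.08 mm: the cylinder: section is a regular 32-gon, circumradius r=11.5 (area = (32/2)·11.500²·sin(360°/32) = 412.81 mm²); the 29×17.5 cube at (-2, -1) contributes its full rectangle (area 507.50 mm²); the cylinder at (-1, 0.5): section is a regular 32-gon, circumradius r=2 (area = (32/2)·2.000²·sin(360°/32) = 12.49 mm²); the cube at (7, 12.5) is present — its section is the full 23.5×15 rectangle (area 352.50 mm²); Subtracting the remaining from the first: starting from the r=11.5 cylinder (412.81 mm²), the 29×17.5 cube at (-2, -1) partially overlaps it — only the 139.46 mm² overlap (of its 507.50 mm²) is removed, clipping the outline; the r=2 cylinder at (-1, 0.5) partially overlaps it — only the 3.28 mm² overlap (of its 12.49 mm²) is removed, clipping the outline; the 23.5×15 cube at (7, 12.5) misses the remaining region (no effect) — area = 270.07 mm². Overall, the cross-section is a single solid region. Net area = 270.07 mm².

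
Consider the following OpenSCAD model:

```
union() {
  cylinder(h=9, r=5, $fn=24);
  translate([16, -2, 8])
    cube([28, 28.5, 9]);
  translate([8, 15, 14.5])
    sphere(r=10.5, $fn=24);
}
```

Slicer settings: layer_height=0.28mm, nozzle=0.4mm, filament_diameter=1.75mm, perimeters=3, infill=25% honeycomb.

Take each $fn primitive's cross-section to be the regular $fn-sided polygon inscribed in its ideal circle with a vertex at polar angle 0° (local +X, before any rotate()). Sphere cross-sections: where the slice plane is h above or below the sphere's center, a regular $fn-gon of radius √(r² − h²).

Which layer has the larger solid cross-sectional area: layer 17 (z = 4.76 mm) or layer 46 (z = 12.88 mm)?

layer 46 (z = 12.88 mm)

Layer 17 (z = 4.76): the r=5 cylinder gives a regular 24-gon of circumradius 5 (constant along its height) (area = (24/2)·5.000²·sin(360°/24) = 77.65 mm²); the cube at (16, -2) is not intersected at this z (z outside [8, 17]); the sphere at (8, 15): section is a regular 24-gon, circumradius = √(r²−h²) = √(10.5²−9.74²) = 3.922 (area = (24/2)·3.922²·sin(360°/24) = 47.78 mm²); Combining (union): the 2 present regions are separate (no shared area or edge), so areas and boundary lengths simply add and each stays a separate island — area = 125.42 mm². So its area = 125.42 mm². Layer 46 (z = 12.88): the cylinder is not intersected at this z (z outside [0, 9]); the cube at (16, -2) is present — its section is the full 28×28.5 rectangle (area 798.00 mm²); the r=10.5 sphere at (8, 15) contributes a regular 24-gon of circumradius √(10.5²−1.62²) = 10.374 (area = (24/2)·10.374²·sin(360°/24) = 334.27 mm²); Taking the union: the regions partially overlap — summed areas 1132.27 mm² minus the doubly-counted overlap 20.58 mm² gives 1111.68 mm² — area = 1111.68 mm². So its area = 1111.68 mm². Layer 46 is larger (1111.68 vs 125.42 mm²).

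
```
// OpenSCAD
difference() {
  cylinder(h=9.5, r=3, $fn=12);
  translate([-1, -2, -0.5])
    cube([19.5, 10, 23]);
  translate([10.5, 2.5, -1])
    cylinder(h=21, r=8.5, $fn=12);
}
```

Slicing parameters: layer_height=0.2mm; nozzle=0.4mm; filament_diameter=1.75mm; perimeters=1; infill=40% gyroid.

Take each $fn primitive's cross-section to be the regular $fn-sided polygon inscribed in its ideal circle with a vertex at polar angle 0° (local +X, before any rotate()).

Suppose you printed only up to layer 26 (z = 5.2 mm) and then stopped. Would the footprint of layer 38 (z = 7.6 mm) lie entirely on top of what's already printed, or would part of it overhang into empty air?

Compare the two slices. At z = 5.2: the r=3 cylinder contributes a regular 12-gon of circumradius 3 (area = (12/2)·3.000²·sin(360°/12) = 27.00 mm²); the cube at (-1, -2) (footprint 19.5×10) is included at this height (area 195.00 mm²); the r=8.5 cylinder at (10.5, 2.5) contributes a regular 12-gon of circumradius 8.5 (area = (12/2)·8.500²·sin(360°/12) = 216.75 mm²); Subtracting the remaining from the first: starting from the r=3 cylinder (27.00 mm²), the 19.5×10 cube at (-1, -2) partially overlaps it — only the 16.99 mm² overlap (of its 195.00 mm²) is removed, clipping the outline; the r=8.5 cylinder at (10.5, 2.5) misses the remaining region (no effect) — area = 10.01 mm². At z = 7.6: the r=3 cylinder contributes a regular 12-gon of circumradius 3 (area = (12/2)·3.000²·sin(360°/12) = 27.00 mm²); the cube at (-1, -2) is present — its section is the full 19.5×10 rectangle (area 195.00 mm²); the r=8.5 cylinder at (10.5, 2.5) contributes a regular 12-gon of circumradius 8.5 (area = (12/2)·8.500²·sin(360°/12) = 216.75 mm²); Subtracting the remaining from the first: starting from the r=3 cylinder (27.00 mm²), the 19.5×10 cube at (-1, -2) partially overlaps it — only the 16.99 mm² overlap (of its 195.00 mm²) is removed, clipping the outline; the r=8.5 cylinder at (10.5, 2.5) misses the remaining region (no effect) — area = 10.01 mm². Checking containment: the cross-section at z = 7.6 is a subset of the cross-section at z = 5.2.

entirely on top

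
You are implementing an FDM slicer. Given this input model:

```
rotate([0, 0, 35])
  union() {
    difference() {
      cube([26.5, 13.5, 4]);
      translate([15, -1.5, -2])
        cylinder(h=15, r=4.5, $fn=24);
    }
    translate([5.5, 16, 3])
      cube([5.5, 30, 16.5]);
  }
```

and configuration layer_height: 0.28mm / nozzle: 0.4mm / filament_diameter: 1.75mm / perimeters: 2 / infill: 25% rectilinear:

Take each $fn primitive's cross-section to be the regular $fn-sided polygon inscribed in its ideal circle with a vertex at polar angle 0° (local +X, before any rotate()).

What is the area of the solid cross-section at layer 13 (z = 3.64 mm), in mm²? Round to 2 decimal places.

At z = 3.64 mm: the cube (footprint 26.5×13.5) is included at this height (area 357.75 mm²); the cylinder at (15, -1.5): section is a regular 24-gon, circumradius r=4.5 (area = (24/2)·4.500²·sin(360°/24) = 62.89 mm²); Taking the first minus the rest: starting from the 26.5×13.5 cube (357.75 mm²), the r=4.5 cylinder at (15, -1.5) partially overlaps it — only the 18.27 mm² overlap (of its 62.89 mm²) is removed, clipping the outline — area = 339.48 mm²; the 5.5×30 cube at (5.5, 16) contributes its full rectangle (area 165.00 mm²); Combining (union): the 2 present regions are separate (no shared area or edge), so areas and boundary lengths simply add and each stays a separate island — area = 504.48 mm²; (whole slice rotated 35° about Z — lengths, areas and connectivity unchanged). Overall, the cross-section has 2 separate islands. Net area = 504.48 mm².

504.48 mm²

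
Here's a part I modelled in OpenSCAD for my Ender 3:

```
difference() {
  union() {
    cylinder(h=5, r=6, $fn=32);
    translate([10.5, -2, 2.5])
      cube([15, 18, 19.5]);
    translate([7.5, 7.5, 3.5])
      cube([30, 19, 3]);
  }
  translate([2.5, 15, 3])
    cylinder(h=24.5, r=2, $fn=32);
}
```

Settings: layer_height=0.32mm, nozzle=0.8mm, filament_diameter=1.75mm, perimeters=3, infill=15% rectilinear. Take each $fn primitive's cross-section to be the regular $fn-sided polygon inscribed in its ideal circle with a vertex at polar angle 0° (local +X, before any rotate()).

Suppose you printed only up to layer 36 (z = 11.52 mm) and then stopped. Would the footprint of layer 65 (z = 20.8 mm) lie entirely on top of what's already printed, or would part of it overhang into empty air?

entirely on top

Compare the two slices. At z = 11.52: the cylinder is absent (z outside [0, 5]); the cube at (10.5, -2) (footprint 15×18) is included at this height (area 270.00 mm²); the cube at (7.5, 7.5) is absent (z outside [3.5, 6.5]); Combining (union): only the 15×18 cube at (10.5, -2) is present, so the union is just that shape — area = 270.00 mm²; the r=2 cylinder at (2.5, 15) gives a regular 32-gon of circumradius 2 (constant along its height) (area = (32/2)·2.000²·sin(360°/32) = 12.49 mm²); After the difference (first − rest): starting from that combined region (270.00 mm²), the r=2 cylinder at (2.5, 15) misses the remaining region (no effect) — area = 270.00 mm². At z = 20.8: the cylinder does not reach this height (z outside [0, 5]); the cube at (10.5, -2) is present — its section is the full 15×18 rectangle (area 270.00 mm²); the cube at (7.5, 7.5) does not reach this height (z outside [3.5, 6.5]); Taking the union: only the 15×18 cube at (10.5, -2) is present, so the union is just that shape — area = 270.00 mm²; the r=2 cylinder at (2.5, 15) gives a regular 32-gon of circumradius 2 (constant along its height) (area = (32/2)·2.000²·sin(360°/32) = 12.49 mm²); Subtracting the remaining from the first: starting from that combined region (270.00 mm²), the r=2 cylinder at (2.5, 15) misses the remaining region (no effect) — area = 270.00 mm². Checking containment: the cross-section at z = 20.8 is a subset of the cross-section at z = 11.52.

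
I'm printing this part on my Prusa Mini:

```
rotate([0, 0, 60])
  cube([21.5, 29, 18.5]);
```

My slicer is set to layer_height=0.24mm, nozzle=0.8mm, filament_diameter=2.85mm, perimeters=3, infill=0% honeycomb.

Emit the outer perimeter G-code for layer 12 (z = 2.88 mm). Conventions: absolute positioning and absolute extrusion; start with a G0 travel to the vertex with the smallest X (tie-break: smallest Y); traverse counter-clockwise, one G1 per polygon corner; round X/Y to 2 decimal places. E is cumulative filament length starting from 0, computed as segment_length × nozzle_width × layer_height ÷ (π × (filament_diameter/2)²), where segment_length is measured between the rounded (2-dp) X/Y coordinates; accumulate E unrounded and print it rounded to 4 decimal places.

At z = 2.88 mm: the cube (footprint 21.5×29) is included at this height; (whole slice rotated 60° about Z — lengths, areas and connectivity unchanged). The outline is a single polygon with 4 vertices. Extrusion per mm of travel: 0.8 × 0.24 / (π × 1.425²) = 0.030097. Accumulating E over each segment gives final E = 3.0396.

G0 X-25.11 Y14.50 Z2.88
G1 X0.00 Y0.00 E0.8727
G1 X10.75 Y18.62 E1.5198
G1 X-14.36 Y33.12 E2.3925
G1 X-25.11 Y14.50 E3.0396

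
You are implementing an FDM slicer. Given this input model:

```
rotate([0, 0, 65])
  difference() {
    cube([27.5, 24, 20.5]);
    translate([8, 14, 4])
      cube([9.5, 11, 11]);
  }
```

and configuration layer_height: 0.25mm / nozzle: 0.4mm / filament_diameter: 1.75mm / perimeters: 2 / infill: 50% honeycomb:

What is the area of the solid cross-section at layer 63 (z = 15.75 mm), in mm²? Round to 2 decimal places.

660.00 mm²

At z = 15.75 mm: the cube (footprint 27.5×24) is included at this height (area 660.00 mm²); the cube at (8, 14) is absent (z outside [4, 15]); Subtracting the remaining from the first: none of the subtracted shapes is present at this height, so the 27.5×24 cube is unchanged — area = 660.00 mm²; (whole slice rotated 65° about Z — lengths, areas and connectivity unchanged). Overall, the cross-section is a single solid region. Net area = 660.00 mm².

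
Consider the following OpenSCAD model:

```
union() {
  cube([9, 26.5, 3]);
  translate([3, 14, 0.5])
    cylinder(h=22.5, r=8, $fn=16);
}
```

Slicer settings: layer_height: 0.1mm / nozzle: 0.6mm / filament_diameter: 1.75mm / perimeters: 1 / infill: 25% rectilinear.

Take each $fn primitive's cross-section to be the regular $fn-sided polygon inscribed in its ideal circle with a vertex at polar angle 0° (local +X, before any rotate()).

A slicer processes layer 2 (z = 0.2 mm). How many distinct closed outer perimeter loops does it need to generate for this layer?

At z = 0.2 mm: the cube (footprint 9×26.5) is included at this height; the cylinder at (3, 14) does not reach this height (z outside [0.5, 23]); Taking the union: only the 9×26.5 cube is present, so the union is just that shape — 1 connected region. The result has 1 disconnected region.

1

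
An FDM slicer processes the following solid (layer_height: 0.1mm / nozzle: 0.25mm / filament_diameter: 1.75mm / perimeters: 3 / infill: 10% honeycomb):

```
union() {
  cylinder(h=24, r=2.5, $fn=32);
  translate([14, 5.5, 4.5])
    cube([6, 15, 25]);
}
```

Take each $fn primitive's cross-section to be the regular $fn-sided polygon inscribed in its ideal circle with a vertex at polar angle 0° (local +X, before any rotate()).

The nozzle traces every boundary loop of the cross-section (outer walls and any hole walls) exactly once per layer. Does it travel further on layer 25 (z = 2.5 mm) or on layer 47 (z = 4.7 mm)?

Layer 25 (z = 2.5): the r=2.5 cylinder gives a regular 32-gon of circumradius 2.5 (constant along its height) (perimeter = 2·32·2.500·sin(180°/32) = 15.68 mm); the cube at (14, 5.5) is not intersected at this z (z outside [4.5, 29.5]); Combining (union): only the r=2.5 cylinder is present, so the union is just that shape — boundary = 15.68 mm. So its perimeter = 15.68 mm. Layer 47 (z = 4.7): the r=2.5 cylinder contributes a regular 32-gon of circumradius 2.5 (perimeter = 2·32·2.500·sin(180°/32) = 15.68 mm); the cube at (14, 5.5) is present — its section is the full 6×15 rectangle (perimeter 42.00 mm); Taking the union: the 2 present regions are separate (no shared area or edge), so areas and boundary lengths simply add and each stays a separate island — boundary = 57.68 mm. So its perimeter = 57.68 mm. Layer 47 is larger (57.68 vs 15.68 mm).

layer 47 (z = 4.7 mm)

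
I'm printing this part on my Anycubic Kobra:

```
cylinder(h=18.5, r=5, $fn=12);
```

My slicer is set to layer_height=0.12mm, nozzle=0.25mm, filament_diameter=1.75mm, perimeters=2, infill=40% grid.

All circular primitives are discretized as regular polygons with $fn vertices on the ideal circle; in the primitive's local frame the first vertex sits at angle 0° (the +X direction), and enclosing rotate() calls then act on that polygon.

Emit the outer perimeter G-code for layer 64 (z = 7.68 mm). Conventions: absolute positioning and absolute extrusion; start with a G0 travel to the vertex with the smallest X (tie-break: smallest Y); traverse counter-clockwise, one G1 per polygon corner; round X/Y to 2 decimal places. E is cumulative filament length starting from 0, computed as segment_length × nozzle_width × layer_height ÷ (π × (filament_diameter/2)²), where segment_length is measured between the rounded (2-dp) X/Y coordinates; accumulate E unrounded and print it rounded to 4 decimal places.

At z = 7.68 mm: the cylinder: section is a regular 12-gon, circumradius r=5. The outline is a single polygon with 12 vertices. Extrusion per mm of travel: 0.25 × 0.12 / (π × 0.875²) = 0.012473. Accumulating E over each segment gives final E = 0.3874.

G0 X-5.00 Y0.00 Z7.68
G1 X-4.33 Y-2.50 E0.0323
G1 X-2.50 Y-4.33 E0.0646
G1 X0.00 Y-5.00 E0.0968
G1 X2.50 Y-4.33 E0.1291
G1 X4.33 Y-2.50 E0.1614
G1 X5.00 Y0.00 E0.1937
G1 X4.33 Y2.50 E0.2260
G1 X2.50 Y4.33 E0.2582
G1 X0.00 Y5.00 E0.2905
G1 X-2.50 Y4.33 E0.3228
G1 X-4.33 Y2.50 E0.3551
G1 X-5.00 Y0.00 E0.3874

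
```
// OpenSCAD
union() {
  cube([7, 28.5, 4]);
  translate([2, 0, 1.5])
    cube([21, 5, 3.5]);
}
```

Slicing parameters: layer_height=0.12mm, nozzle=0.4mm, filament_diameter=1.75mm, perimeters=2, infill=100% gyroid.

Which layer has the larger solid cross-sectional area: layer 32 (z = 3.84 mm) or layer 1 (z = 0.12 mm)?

layer 32 (z = 3.84 mm)

Layer 32 (z = 3.84): the cube is present — its section is the full 7×28.5 rectangle (area 199.50 mm²); the cube at (2, 0) is present — its section is the full 21×5 rectangle (area 105.00 mm²); Combining (union): the regions partially overlap — summed areas 304.50 mm² minus the doubly-counted overlap 25.00 mm² gives 279.50 mm² — area = 279.50 mm². So its area = 279.50 mm². Layer 1 (z = 0.12): the 7×28.5 cube contributes its full rectangle (area 199.50 mm²); the cube at (2, 0) does not reach this height (z outside [1.5, 5]); Taking the union: only the 7×28.5 cube is present, so the union is just that shape — area = 199.50 mm². So its area = 199.50 mm². Layer 32 is larger (279.50 vs 199.50 mm²).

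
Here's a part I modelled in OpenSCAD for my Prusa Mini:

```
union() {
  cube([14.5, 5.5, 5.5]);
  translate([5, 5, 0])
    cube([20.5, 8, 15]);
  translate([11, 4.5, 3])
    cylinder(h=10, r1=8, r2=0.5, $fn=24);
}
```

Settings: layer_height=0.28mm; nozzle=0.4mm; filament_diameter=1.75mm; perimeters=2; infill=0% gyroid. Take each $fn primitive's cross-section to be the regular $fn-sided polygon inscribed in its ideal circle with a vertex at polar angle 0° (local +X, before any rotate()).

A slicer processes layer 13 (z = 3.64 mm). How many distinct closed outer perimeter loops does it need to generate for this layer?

1

At z = 3.64 mm: the cube is present — its section is the full 14.5×5.5 rectangle; the cube at (5, 5) (footprint 20.5×8) is included at this height; the cone at (11, 4.5) contributes a regular 24-gon of circumradius 7.520 (interpolated between r1=8 and r2=0.5 at t=0.064); Taking the union: the regions partially overlap (shared area 134.78 mm²), so overlapping operands fuse into one piece — 1 connected region. The result has 1 disconnected region.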